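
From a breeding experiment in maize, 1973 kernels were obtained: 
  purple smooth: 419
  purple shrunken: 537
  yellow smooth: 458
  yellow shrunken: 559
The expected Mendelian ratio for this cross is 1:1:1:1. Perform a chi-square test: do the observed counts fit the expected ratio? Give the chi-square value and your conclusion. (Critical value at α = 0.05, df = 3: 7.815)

26.341; not consistent

Total ratio parts = 4. Expected numbers out of 1973:
  purple smooth: 1973 × 1/4 = 493.25
  purple shrunken: 1973 × 1/4 = 493.25
  yellow smooth: 1973 × 1/4 = 493.25
  yellow shrunken: 1973 × 1/4 = 493.25
χ² = Σ (O − E)² / E
  purple smooth: (419 − 493.25)² / 493.25 = 11.1770
  purple shrunken: (537 − 493.25)² / 493.25 = 3.8805
  yellow smooth: (458 − 493.25)² / 493.25 = 2.5191
  yellow shrunken: (559 − 493.25)² / 493.25 = 8.7644
χ² = 11.1770 + 3.8805 + 2.5191 + 8.7644 = 26.341
Degrees of freedom = 4 − 1 = 3; critical value at α = 0.05 is 7.815.
Since 26.341 > 7.815, we reject the null hypothesis — the data do not fit the 1:1:1:1 ratio.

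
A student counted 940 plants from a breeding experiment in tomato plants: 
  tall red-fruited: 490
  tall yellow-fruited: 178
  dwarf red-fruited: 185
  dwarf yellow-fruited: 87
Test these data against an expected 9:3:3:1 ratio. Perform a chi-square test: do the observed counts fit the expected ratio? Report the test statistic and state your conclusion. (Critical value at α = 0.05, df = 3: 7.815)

Total ratio parts = 16. Expected numbers out of 940:
  tall red-fruited: 940 × 9/16 = 528.75
  tall yellow-fruited: 940 × 3/16 = 176.25
  dwarf red-fruited: 940 × 3/16 = 176.25
  dwarf yellow-fruited: 940 × 1/16 = 58.75
χ² = Σ (O − E)² / E
  tall red-fruited: (490 − 528.75)² / 528.75 = 2.8398
  tall yellow-fruited: (178 − 176.25)² / 176.25 = 0.0174
  dwarf red-fruited: (185 − 176.25)² / 176.25 = 0.4344
  dwarf yellow-fruited: (87 − 58.75)² / 58.75 = 13.5840
χ² = 2.8398 + 0.0174 + 0.4344 + 13.5840 = 16.8756 ≈ 16.876
Degrees of freedom = 4 − 1 = 3; critical value at α = 0.05 is 7.815.
Since 16.876 > 7.815, we reject the null hypothesis — the data do not fit the 9:3:3:1 ratio.

16.876; not consistent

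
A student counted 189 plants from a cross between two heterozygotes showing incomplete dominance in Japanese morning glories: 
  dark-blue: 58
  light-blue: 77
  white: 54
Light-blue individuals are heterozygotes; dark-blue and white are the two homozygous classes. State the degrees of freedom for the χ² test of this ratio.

2

With incomplete dominance, a heterozygote × heterozygote cross gives a 1:2:1 phenotypic ratio.
A goodness-of-fit test with 3 phenotype classes has df = 3 − 1 = 2.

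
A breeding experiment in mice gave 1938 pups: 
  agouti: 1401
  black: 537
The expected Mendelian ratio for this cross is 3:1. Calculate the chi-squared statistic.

7.585

The 3:1 ratio has 4 parts, so with N = 1938 the expected counts are:
  agouti: 1938 × 3/4 = 1453.5
  black: 1938 × 1/4 = 484.5
χ² = Σ (O − E)² / E
  agouti: (1401 − 1453.5)² / 1453.5 = 1.8963
  black: (537 − 484.5)² / 484.5 = 5.6889
χ² = 1.8963 + 5.6889 = 7.5852 ≈ 7.585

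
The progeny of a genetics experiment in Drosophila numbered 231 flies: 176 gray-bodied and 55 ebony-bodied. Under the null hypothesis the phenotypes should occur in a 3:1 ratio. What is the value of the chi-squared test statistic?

Under the 3:1 hypothesis (Σ ratio = 4, N = 231):
  gray-bodied: 231 × 3/4 = 173.25
  ebony-bodied: 231 × 1/4 = 57.75
χ² = Σ (O − E)² / E
  gray-bodied: (176 − 173.25)² / 173.25 = 0.0437
  ebony-bodied: (55 − 57.75)² / 57.75 = 0.1310
χ² = 0.0437 + 0.1310 = 0.1747 ≈ 0.175

0.175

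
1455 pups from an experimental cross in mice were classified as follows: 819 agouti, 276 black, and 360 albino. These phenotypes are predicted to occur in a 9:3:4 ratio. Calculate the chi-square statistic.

0.076

Expected counts for N = 1455 under a 9:3:4 ratio (total parts = 16):
  agouti: 1455 × 9/16 = 818.4375
  black: 1455 × 3/16 = 272.8125
  albino: 1455 × 4/16 = 363.75
χ² = Σ (O − E)² / E
  agouti: (819 − 818.4375)² / 818.4375 = 0.0004
  black: (276 − 272.8125)² / 272.8125 = 0.0372
  albino: (360 − 363.75)² / 363.75 = 0.0387
χ² = 0.0004 + 0.0372 + 0.0387 = 0.0763 ≈ 0.076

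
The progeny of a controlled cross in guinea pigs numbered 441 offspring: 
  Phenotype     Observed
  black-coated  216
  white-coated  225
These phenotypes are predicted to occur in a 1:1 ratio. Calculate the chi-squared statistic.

The 1:1 ratio has 2 parts, so with N = 441 the expected counts are:
  black-coated: 441 × 1/2 = 220.5
  white-coated: 441 × 1/2 = 220.5
χ² = Σ (O − E)² / E
  black-coated: (216 − 220.5)² / 220.5 = 0.0918
  white-coated: (225 − 220.5)² / 220.5 = 0.0918
χ² = 0.0918 + 0.0918 = 0.1836 ≈ 0.184

0.184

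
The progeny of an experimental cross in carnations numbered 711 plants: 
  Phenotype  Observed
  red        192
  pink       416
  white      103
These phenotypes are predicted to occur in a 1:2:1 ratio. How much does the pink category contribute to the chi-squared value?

10.296

The 1:2:1 ratio has 4 parts, so with N = 711 the expected counts are:
  red: 711 × 1/4 = 177.75
  pink: 711 × 2/4 = 355.5
  white: 711 × 1/4 = 177.75
Contribution of pink: (416 − 355.5)² / 355.5 = 10.2961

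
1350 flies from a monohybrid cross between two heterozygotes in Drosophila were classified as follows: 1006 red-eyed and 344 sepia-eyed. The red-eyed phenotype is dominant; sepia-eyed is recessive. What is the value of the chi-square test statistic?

For a monohybrid cross between heterozygotes with complete dominance, the expected phenotypic ratio is 3:1.
Total ratio parts = 4. Expected numbers out of 1350:
  red-eyed: 1350 × 3/4 = 1012.5
  sepia-eyed: 1350 × 1/4 = 337.5
χ² = Σ (O − E)² / E
  red-eyed: (1006 − 1012.5)² / 1012.5 = 0.0417
  sepia-eyed: (344 − 337.5)² / 337.5 = 0.1252
χ² = 0.0417 + 0.1252 = 0.1669 ≈ 0.167

0.167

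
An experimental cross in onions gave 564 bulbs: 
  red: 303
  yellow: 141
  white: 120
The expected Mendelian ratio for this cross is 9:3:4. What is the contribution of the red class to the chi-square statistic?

0.640

Expected counts for N = 564 under a 9:3:4 ratio (total parts = 16):
  red: 564 × 9/16 = 317.25
  yellow: 564 × 3/16 = 105.75
  white: 564 × 4/16 = 141
Contribution of red: (303 − 317.25)² / 317.25 = 0.6401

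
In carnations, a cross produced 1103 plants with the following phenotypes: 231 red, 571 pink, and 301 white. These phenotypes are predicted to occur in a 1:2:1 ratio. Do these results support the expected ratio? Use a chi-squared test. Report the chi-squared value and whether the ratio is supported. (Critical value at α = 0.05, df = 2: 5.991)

10.264; not consistent

The 1:2:1 ratio has 4 parts, so with N = 1103 the expected counts are:
  red: 1103 × 1/4 = 275.75
  pink: 1103 × 2/4 = 551.5
  white: 1103 × 1/4 = 275.75
χ² = Σ (O − E)² / E
  red: (231 − 275.75)² / 275.75 = 7.2622
  pink: (571 − 551.5)² / 551.5 = 0.6895
  white: (301 − 275.75)² / 275.75 = 2.3121
χ² = 7.2622 + 0.6895 + 2.3121 = 10.2638 ≈ 10.264
Degrees of freedom = 3 − 1 = 2; critical value at α = 0.05 is 5.991.
Since 10.264 > 5.991, we reject the null hypothesis — the data do not fit the 1:2:1 ratio.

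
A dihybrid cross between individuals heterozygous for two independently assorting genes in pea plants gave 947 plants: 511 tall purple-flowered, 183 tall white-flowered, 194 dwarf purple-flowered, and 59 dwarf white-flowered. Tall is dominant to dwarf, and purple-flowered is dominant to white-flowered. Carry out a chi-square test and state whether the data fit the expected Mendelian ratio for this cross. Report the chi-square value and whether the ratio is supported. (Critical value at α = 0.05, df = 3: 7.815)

2.572; consistent

A dihybrid F₂ with independent assortment and complete dominance at both loci gives a 9:3:3:1 phenotypic ratio.
Expected counts for N = 947 under a 9:3:3:1 ratio (total parts = 16):
  tall purple-flowered: 947 × 9/16 = 532.6875
  tall white-flowered: 947 × 3/16 = 177.5625
  dwarf purple-flowered: 947 × 3/16 = 177.5625
  dwarf white-flowered: 947 × 1/16 = 59.1875
χ² = Σ (O − E)² / E
  tall purple-flowered: (511 − 532.6875)² / 532.6875 = 0.8830
  tall white-flowered: (183 − 177.5625)² / 177.5625 = 0.1665
  dwarf purple-flowered: (194 − 177.5625)² / 177.5625 = 1.5217
  dwarf white-flowered: (59 − 59.1875)² / 59.1875 = 0.0006
χ² = 0.8830 + 0.1665 + 1.5217 + 0.0006 = 2.5718 ≈ 2.572
Degrees of freedom = 4 − 1 = 3; critical value at α = 0.05 is 7.815.
Since 2.572 < 7.815, we fail to reject the null hypothesis — the data are consistent with the 9:3:3:1 ratio.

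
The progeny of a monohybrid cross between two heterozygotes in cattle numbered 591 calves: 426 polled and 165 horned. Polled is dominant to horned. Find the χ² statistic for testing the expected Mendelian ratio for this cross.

2.685

For a monohybrid cross between heterozygotes with complete dominance, the expected phenotypic ratio is 3:1.
Expected counts for N = 591 under a 3:1 ratio (total parts = 4):
  polled: 591 × 3/4 = 443.25
  horned: 591 × 1/4 = 147.75
χ² = Σ (O − E)² / E
  polled: (426 − 443.25)² / 443.25 = 0.6713
  horned: (165 − 147.75)² / 147.75 = 2.0140
χ² = 0.6713 + 2.0140 = 2.6853 ≈ 2.685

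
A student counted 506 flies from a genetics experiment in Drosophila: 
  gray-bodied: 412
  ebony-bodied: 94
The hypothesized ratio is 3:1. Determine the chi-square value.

Total ratio parts = 4. Expected numbers out of 506:
  gray-bodied: 506 × 3/4 = 379.5
  ebony-bodied: 506 × 1/4 = 126.5
χ² = Σ (O − E)² / E
  gray-bodied: (412 − 379.5)² / 379.5 = 2.7833
  ebony-bodied: (94 − 126.5)² / 126.5 = 8.3498
χ² = 2.7833 + 8.3498 = 11.1331 ≈ 11.133

11.133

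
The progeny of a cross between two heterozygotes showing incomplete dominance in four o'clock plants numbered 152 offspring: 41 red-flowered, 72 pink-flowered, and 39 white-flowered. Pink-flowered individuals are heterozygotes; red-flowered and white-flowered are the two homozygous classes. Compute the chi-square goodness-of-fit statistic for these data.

With incomplete dominance, a heterozygote × heterozygote cross gives a 1:2:1 phenotypic ratio.
The 1:2:1 ratio has 4 parts, so with N = 152 the expected counts are:
  red-flowered: 152 × 1/4 = 38
  pink-flowered: 152 × 2/4 = 76
  white-flowered: 152 × 1/4 = 38
χ² = Σ (O − E)² / E
  red-flowered: (41 − 38)² / 38 = 0.2368
  pink-flowered: (72 − 76)² / 76 = 0.2105
  white-flowered: (39 − 38)² / 38 = 0.0263
χ² = 0.2368 + 0.2105 + 0.0263 = 0.4736 ≈ 0.474

0.474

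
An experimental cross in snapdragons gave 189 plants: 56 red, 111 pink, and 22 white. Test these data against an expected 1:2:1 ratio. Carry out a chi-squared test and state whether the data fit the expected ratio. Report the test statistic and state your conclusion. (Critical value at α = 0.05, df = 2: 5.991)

Expected counts for N = 189 under a 1:2:1 ratio (total parts = 4):
  red: 189 × 1/4 = 47.25
  pink: 189 × 2/4 = 94.5
  white: 189 × 1/4 = 47.25
χ² = Σ (O − E)² / E
  red: (56 − 47.25)² / 47.25 = 1.6204
  pink: (111 − 94.5)² / 94.5 = 2.8810
  white: (22 − 47.25)² / 47.25 = 13.4934
χ² = 1.6204 + 2.8810 + 13.4934 = 17.9948 ≈ 17.995
Degrees of freedom = 3 − 1 = 2; critical value at α = 0.05 is 5.991.
Since 17.995 > 5.991, we reject the null hypothesis — the data do not fit the 1:2:1 ratio.

17.995; not consistent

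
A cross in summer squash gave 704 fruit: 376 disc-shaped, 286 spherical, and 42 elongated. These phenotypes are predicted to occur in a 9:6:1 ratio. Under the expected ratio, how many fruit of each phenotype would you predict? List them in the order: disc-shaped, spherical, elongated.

396, 264, 44

Expected counts for N = 704 under a 9:6:1 ratio (total parts = 16):
  disc-shaped: 704 × 9/16 = 396
  spherical: 704 × 6/16 = 264
  elongated: 704 × 1/16 = 44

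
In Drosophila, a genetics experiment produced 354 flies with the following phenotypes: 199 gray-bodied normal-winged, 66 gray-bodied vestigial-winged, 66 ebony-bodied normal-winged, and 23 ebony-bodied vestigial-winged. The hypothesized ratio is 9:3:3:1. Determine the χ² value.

The 9:3:3:1 ratio has 16 parts, so with N = 354 the expected counts are:
  gray-bodied normal-winged: 354 × 9/16 = 199.125
  gray-bodied vestigial-winged: 354 × 3/16 = 66.375
  ebony-bodied normal-winged: 354 × 3/16 = 66.375
  ebony-bodied vestigial-winged: 354 × 1/16 = 22.125
χ² = Σ (O − E)² / E
  gray-bodied normal-winged: (199 − 199.125)² / 199.125 = 0.0001
  gray-bodied vestigial-winged: (66 − 66.375)² / 66.375 = 0.0021
  ebony-bodied normal-winged: (66 − 66.375)² / 66.375 = 0.0021
  ebony-bodied vestigial-winged: (23 − 22.125)² / 22.125 = 0.0346
χ² = 0.0001 + 0.0021 + 0.0021 + 0.0346 = 0.0389 ≈ 0.039

0.039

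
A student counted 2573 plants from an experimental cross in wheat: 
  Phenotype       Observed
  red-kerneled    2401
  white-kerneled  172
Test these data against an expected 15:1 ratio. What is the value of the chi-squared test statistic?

0.830

Expected counts for N = 2573 under a 15:1 ratio (total parts = 16):
  red-kerneled: 2573 × 15/16 = 2412.1875
  white-kerneled: 2573 × 1/16 = 160.8125
χ² = Σ (O − E)² / E
  red-kerneled: (2401 − 2412.1875)² / 2412.1875 = 0.0519
  white-kerneled: (172 − 160.8125)² / 160.8125 = 0.7783
χ² = 0.0519 + 0.7783 = 0.8302 ≈ 0.830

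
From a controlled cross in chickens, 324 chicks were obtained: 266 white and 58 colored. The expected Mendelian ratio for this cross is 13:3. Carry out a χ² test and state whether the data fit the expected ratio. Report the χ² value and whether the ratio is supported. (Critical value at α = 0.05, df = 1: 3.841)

0.153; consistent

Under the 13:3 hypothesis (Σ ratio = 16, N = 324):
  white: 324 × 13/16 = 263.25
  colored: 324 × 3/16 = 60.75
χ² = Σ (O − E)² / E
  white: (266 − 263.25)² / 263.25 = 0.0287
  colored: (58 − 60.75)² / 60.75 = 0.1245
χ² = 0.0287 + 0.1245 = 0.1532 ≈ 0.153
Degrees of freedom = 2 − 1 = 1; critical value at α = 0.05 is 3.841.
Since 0.153 < 3.841, we fail to reject the null hypothesis — the data are consistent with the 13:3 ratio.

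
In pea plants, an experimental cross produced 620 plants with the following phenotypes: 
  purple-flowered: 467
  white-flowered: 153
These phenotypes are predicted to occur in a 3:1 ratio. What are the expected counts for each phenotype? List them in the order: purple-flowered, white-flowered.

Expected counts for N = 620 under a 3:1 ratio (total parts = 4):
  purple-flowered: 620 × 3/4 = 465
  white-flowered: 620 × 1/4 = 155

465, 155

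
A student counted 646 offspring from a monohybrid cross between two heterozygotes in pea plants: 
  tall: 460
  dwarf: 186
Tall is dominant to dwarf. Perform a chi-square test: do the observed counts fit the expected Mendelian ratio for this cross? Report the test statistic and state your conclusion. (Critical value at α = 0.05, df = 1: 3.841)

For a monohybrid cross between heterozygotes with complete dominance, the expected phenotypic ratio is 3:1.
The 3:1 ratio has 4 parts, so with N = 646 the expected counts are:
  tall: 646 × 3/4 = 484.5
  dwarf: 646 × 1/4 = 161.5
χ² = Σ (O − E)² / E
  tall: (460 − 484.5)² / 484.5 = 1.2389
  dwarf: (186 − 161.5)² / 161.5 = 3.7167
χ² = 1.2389 + 3.7167 = 4.9556 ≈ 4.956
Degrees of freedom = 2 − 1 = 1; critical value at α = 0.05 is 3.841.
Since 4.956 > 3.841, we reject the null hypothesis — the data do not fit the 3:1 ratio.

4.956; not consistent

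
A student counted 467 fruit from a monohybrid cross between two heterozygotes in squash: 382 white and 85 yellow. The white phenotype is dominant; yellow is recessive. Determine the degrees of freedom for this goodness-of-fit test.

1

For a monohybrid cross between heterozygotes with complete dominance, the expected phenotypic ratio is 3:1.
A goodness-of-fit test with 2 phenotype classes has df = 2 − 1 = 1.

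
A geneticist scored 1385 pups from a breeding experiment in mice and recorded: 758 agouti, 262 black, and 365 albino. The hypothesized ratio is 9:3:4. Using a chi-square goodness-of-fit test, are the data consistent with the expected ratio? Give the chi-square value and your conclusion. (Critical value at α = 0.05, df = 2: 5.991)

Expected counts for N = 1385 under a 9:3:4 ratio (total parts = 16):
  agouti: 1385 × 9/16 = 779.0625
  black: 1385 × 3/16 = 259.6875
  albino: 1385 × 4/16 = 346.25
χ² = Σ (O − E)² / E
  agouti: (758 − 779.0625)² / 779.0625 = 0.5694
  black: (262 − 259.6875)² / 259.6875 = 0.0206
  albino: (365 − 346.25)² / 346.25 = 1.0153
χ² = 0.5694 + 0.0206 + 1.0153 = 1.6053 ≈ 1.605
Degrees of freedom = 3 − 1 = 2; critical value at α = 0.05 is 5.991.
Since 1.605 < 5.991, we fail to reject the null hypothesis — the data are consistent with the 9:3:4 ratio.

1.605; consistent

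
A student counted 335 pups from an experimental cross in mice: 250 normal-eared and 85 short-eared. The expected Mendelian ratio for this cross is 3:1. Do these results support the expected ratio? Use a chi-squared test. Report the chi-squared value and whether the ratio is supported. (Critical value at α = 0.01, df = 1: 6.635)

0.025; consistent

Under the 3:1 hypothesis (Σ ratio = 4, N = 335):
  normal-eared: 335 × 3/4 = 251.25
  short-eared: 335 × 1/4 = 83.75
χ² = Σ (O − E)² / E
  normal-eared: (250 − 251.25)² / 251.25 = 0.0062
  short-eared: (85 − 83.75)² / 83.75 = 0.0187
χ² = 0.0062 + 0.0187 = 0.0249 ≈ 0.025
Degrees of freedom = 2 − 1 = 1; critical value at α = 0.01 is 6.635.
Since 0.025 < 6.635, we fail to reject the null hypothesis — the data are consistent with the 3:1 ratio.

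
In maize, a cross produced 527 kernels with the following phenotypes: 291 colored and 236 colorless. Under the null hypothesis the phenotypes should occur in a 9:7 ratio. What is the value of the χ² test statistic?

Expected counts for N = 527 under a 9:7 ratio (total parts = 16):
  colored: 527 × 9/16 = 296.4375
  colorless: 527 × 7/16 = 230.5625
χ² = Σ (O − E)² / E
  colored: (291 − 296.4375)² / 296.4375 = 0.0997
  colorless: (236 − 230.5625)² / 230.5625 = 0.1282
χ² = 0.0997 + 0.1282 = 0.2279 ≈ 0.228

0.228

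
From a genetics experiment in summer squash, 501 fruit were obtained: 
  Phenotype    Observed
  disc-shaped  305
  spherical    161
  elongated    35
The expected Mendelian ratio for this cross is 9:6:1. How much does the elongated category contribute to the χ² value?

The 9:6:1 ratio has 16 parts, so with N = 501 the expected counts are:
  disc-shaped: 501 × 9/16 = 281.8125
  spherical: 501 × 6/16 = 187.875
  elongated: 501 × 1/16 = 31.3125
Contribution of elongated: (35 − 31.3125)² / 31.3125 = 0.4343

0.434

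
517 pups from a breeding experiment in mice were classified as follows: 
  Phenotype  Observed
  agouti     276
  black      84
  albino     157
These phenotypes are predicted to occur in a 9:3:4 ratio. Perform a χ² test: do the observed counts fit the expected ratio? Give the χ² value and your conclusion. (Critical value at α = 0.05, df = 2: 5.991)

8.439; not consistent

Total ratio parts = 16. Expected numbers out of 517:
  agouti: 517 × 9/16 = 290.8125
  black: 517 × 3/16 = 96.9375
  albino: 517 × 4/16 = 129.25
χ² = Σ (O − E)² / E
  agouti: (276 − 290.8125)² / 290.8125 = 0.7545
  black: (84 − 96.9375)² / 96.9375 = 1.7267
  albino: (157 − 129.25)² / 129.25 = 5.9579
χ² = 0.7545 + 1.7267 + 5.9579 = 8.4391 ≈ 8.439
Degrees of freedom = 3 − 1 = 2; critical value at α = 0.05 is 5.991.
Since 8.439 > 5.991, we reject the null hypothesis — the data do not fit the 9:3:4 ratio.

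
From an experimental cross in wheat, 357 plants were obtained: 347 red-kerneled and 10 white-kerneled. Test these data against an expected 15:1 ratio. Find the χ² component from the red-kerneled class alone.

0.453

The 15:1 ratio has 16 parts, so with N = 357 the expected counts are:
  red-kerneled: 357 × 15/16 = 334.6875
  white-kerneled: 357 × 1/16 = 22.3125
Contribution of red-kerneled: (347 − 334.6875)² / 334.6875 = 0.4530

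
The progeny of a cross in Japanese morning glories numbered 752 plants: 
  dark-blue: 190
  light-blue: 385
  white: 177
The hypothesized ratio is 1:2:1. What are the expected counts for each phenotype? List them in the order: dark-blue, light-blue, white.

The 1:2:1 ratio has 4 parts, so with N = 752 the expected counts are:
  dark-blue: 752 × 1/4 = 188
  light-blue: 752 × 2/4 = 376
  white: 752 × 1/4 = 188

188, 376, 188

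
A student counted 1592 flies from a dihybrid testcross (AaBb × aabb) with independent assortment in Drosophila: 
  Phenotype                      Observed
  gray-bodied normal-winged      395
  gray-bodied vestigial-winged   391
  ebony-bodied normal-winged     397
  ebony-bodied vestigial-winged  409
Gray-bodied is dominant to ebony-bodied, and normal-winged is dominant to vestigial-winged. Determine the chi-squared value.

0.452

A dihybrid testcross with independent assortment gives a 1:1:1:1 ratio.
Under the 1:1:1:1 hypothesis (Σ ratio = 4, N = 1592):
  gray-bodied normal-winged: 1592 × 1/4 = 398
  gray-bodied vestigial-winged: 1592 × 1/4 = 398
  ebony-bodied normal-winged: 1592 × 1/4 = 398
  ebony-bodied vestigial-winged: 1592 × 1/4 = 398
χ² = Σ (O − E)² / E
  gray-bodied normal-winged: (395 − 398)² / 398 = 0.0226
  gray-bodied vestigial-winged: (391 − 398)² / 398 = 0.1231
  ebony-bodied normal-winged: (397 − 398)² / 398 = 0.0025
  ebony-bodied vestigial-winged: (409 − 398)² / 398 = 0.3040
χ² = 0.0226 + 0.1231 + 0.0025 + 0.3040 = 0.4522 ≈ 0.452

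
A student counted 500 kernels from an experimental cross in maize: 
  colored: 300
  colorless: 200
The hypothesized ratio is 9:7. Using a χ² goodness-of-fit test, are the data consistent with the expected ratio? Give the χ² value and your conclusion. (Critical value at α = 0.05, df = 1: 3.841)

Expected counts for N = 500 under a 9:7 ratio (total parts = 16):
  colored: 500 × 9/16 = 281.25
  colorless: 500 × 7/16 = 218.75
χ² = Σ (O − E)² / E
  colored: (300 − 281.25)² / 281.25 = 1.2500
  colorless: (200 − 218.75)² / 218.75 = 1.6071
χ² = 1.2500 + 1.6071 = 2.8571 ≈ 2.857
Degrees of freedom = 2 − 1 = 1; critical value at α = 0.05 is 3.841.
Since 2.857 < 3.841, we fail to reject the null hypothesis — the data are consistent with the 9:7 ratio.

2.857; consistent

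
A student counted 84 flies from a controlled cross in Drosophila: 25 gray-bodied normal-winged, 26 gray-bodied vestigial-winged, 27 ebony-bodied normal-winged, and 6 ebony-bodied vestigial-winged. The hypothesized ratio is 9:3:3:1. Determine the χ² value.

Expected counts for N = 84 under a 9:3:3:1 ratio (total parts = 16):
  gray-bodied normal-winged: 84 × 9/16 = 47.25
  gray-bodied vestigial-winged: 84 × 3/16 = 15.75
  ebony-bodied normal-winged: 84 × 3/16 = 15.75
  ebony-bodied vestigial-winged: 84 × 1/16 = 5.25
χ² = Σ (O − E)² / E
  gray-bodied normal-winged: (25 − 47.25)² / 47.25 = 10.4775
  gray-bodied vestigial-winged: (26 − 15.75)² / 15.75 = 6.6706
  ebony-bodied normal-winged: (27 − 15.75)² / 15.75 = 8.0357
  ebony-bodied vestigial-winged: (6 − 5.25)² / 5.25 = 0.1071
χ² = 10.4775 + 6.6706 + 8.0357 + 0.1071 = 25.2909 ≈ 25.291

25.291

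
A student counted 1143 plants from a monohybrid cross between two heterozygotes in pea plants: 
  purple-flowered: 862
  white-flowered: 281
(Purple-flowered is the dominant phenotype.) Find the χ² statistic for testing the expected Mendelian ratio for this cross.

For a monohybrid cross between heterozygotes with complete dominance, the expected phenotypic ratio is 3:1.
The 3:1 ratio has 4 parts, so with N = 1143 the expected counts are:
  purple-flowered: 1143 × 3/4 = 857.25
  white-flowered: 1143 × 1/4 = 285.75
χ² = Σ (O − E)² / E
  purple-flowered: (862 − 857.25)² / 857.25 = 0.0263
  white-flowered: (281 − 285.75)² / 285.75 = 0.0790
χ² = 0.0263 + 0.0790 = 0.1053 ≈ 0.105

0.105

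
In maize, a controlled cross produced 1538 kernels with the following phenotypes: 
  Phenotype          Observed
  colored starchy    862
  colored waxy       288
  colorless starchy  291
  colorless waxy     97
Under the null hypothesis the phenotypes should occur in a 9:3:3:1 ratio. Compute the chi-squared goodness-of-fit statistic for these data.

The 9:3:3:1 ratio has 16 parts, so with N = 1538 the expected counts are:
  colored starchy: 1538 × 9/16 = 865.125
  colored waxy: 1538 × 3/16 = 288.375
  colorless starchy: 1538 × 3/16 = 288.375
  colorless waxy: 1538 × 1/16 = 96.125
χ² = Σ (O − E)² / E
  colored starchy: (862 − 865.125)² / 865.125 = 0.0113
  colored waxy: (288 − 288.375)² / 288.375 = 0.0005
  colorless starchy: (291 − 288.375)² / 288.375 = 0.0239
  colorless waxy: (97 − 96.125)² / 96.125 = 0.0080
χ² = 0.0113 + 0.0005 + 0.0239 + 0.0080 = 0.0437 ≈ 0.044

0.044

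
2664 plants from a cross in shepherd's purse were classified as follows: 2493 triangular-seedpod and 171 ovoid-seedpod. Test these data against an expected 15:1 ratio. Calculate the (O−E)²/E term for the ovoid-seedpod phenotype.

0.122

Expected counts for N = 2664 under a 15:1 ratio (total parts = 16):
  triangular-seedpod: 2664 × 15/16 = 2497.5
  ovoid-seedpod: 2664 × 1/16 = 166.5
Contribution of ovoid-seedpod: (171 − 166.5)² / 166.5 = 0.1216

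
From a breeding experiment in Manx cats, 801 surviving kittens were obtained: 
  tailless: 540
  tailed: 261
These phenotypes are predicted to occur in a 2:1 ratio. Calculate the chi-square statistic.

Under the 2:1 hypothesis (Σ ratio = 3, N = 801):
  tailless: 801 × 2/3 = 534
  tailed: 801 × 1/3 = 267
χ² = Σ (O − E)² / E
  tailless: (540 − 534)² / 534 = 0.0674
  tailed: (261 − 267)² / 267 = 0.1348
χ² = 0.0674 + 0.1348 = 0.2022 ≈ 0.202

0.202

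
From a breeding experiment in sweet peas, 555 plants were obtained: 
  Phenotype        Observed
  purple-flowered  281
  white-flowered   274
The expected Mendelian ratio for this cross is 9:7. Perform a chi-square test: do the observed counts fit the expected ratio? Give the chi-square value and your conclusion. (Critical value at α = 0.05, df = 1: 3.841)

Expected counts for N = 555 under a 9:7 ratio (total parts = 16):
  purple-flowered: 555 × 9/16 = 312.1875
  white-flowered: 555 × 7/16 = 242.8125
χ² = Σ (O − E)² / E
  purple-flowered: (281 − 312.1875)² / 312.1875 = 3.1156
  white-flowered: (274 − 242.8125)² / 242.8125 = 4.0058
χ² = 3.1156 + 4.0058 = 7.1214 ≈ 7.121
Degrees of freedom = 2 − 1 = 1; critical value at α = 0.05 is 3.841.
Since 7.121 > 3.841, we reject the null hypothesis — the data do not fit the 9:7 ratio.

7.121; not consistent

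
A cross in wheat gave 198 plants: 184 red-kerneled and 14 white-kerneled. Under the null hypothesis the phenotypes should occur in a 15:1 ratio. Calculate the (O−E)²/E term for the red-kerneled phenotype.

Expected counts for N = 198 under a 15:1 ratio (total parts = 16):
  red-kerneled: 198 × 15/16 = 185.625
  white-kerneled: 198 × 1/16 = 12.375
Contribution of red-kerneled: (184 − 185.625)² / 185.625 = 0.0142

0.014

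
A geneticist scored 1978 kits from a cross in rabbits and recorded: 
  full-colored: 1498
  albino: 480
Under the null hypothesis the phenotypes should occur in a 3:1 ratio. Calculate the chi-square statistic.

Total ratio parts = 4. Expected numbers out of 1978:
  full-colored: 1978 × 3/4 = 1483.5
  albino: 1978 × 1/4 = 494.5
χ² = Σ (O − E)² / E
  full-colored: (1498 − 1483.5)² / 1483.5 = 0.1417
  albino: (480 − 494.5)² / 494.5 = 0.4252
χ² = 0.1417 + 0.4252 = 0.5669 ≈ 0.567

0.567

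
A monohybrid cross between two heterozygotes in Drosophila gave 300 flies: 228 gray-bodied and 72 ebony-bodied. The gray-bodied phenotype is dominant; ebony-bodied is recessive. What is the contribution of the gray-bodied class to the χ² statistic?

For a monohybrid cross between heterozygotes with complete dominance, the expected phenotypic ratio is 3:1.
Total ratio parts = 4. Expected numbers out of 300:
  gray-bodied: 300 × 3/4 = 225
  ebony-bodied: 300 × 1/4 = 75
Contribution of gray-bodied: (228 − 225)² / 225 = 0.0400

0.040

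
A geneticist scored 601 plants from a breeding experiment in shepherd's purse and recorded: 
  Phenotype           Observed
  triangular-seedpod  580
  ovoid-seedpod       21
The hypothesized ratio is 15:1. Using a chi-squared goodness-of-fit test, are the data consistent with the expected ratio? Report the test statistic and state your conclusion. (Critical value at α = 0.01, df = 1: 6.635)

7.790; not consistent

The 15:1 ratio has 16 parts, so with N = 601 the expected counts are:
  triangular-seedpod: 601 × 15/16 = 563.4375
  ovoid-seedpod: 601 × 1/16 = 37.5625
χ² = Σ (O − E)² / E
  triangular-seedpod: (580 − 563.4375)² / 563.4375 = 0.4869
  ovoid-seedpod: (21 − 37.5625)² / 37.5625 = 7.3029
χ² = 0.4869 + 7.3029 = 7.7898 ≈ 7.790
Degrees of freedom = 2 − 1 = 1; critical value at α = 0.01 is 6.635.
Since 7.790 > 6.635, we reject the null hypothesis — the data do not fit the 15:1 ratio.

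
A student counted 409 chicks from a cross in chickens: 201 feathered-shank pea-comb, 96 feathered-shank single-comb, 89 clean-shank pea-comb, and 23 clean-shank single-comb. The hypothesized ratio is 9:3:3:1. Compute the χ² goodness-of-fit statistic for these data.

The 9:3:3:1 ratio has 16 parts, so with N = 409 the expected counts are:
  feathered-shank pea-comb: 409 × 9/16 = 230.0625
  feathered-shank single-comb: 409 × 3/16 = 76.6875
  clean-shank pea-comb: 409 × 3/16 = 76.6875
  clean-shank single-comb: 409 × 1/16 = 25.5625
χ² = Σ (O − E)² / E
  feathered-shank pea-comb: (201 − 230.0625)² / 230.0625 = 3.6713
  feathered-shank single-comb: (96 − 76.6875)² / 76.6875 = 4.8635
  clean-shank pea-comb: (89 − 76.6875)² / 76.6875 = 1.9768
  clean-shank single-comb: (23 − 25.5625)² / 25.5625 = 0.2569
χ² = 3.6713 + 4.8635 + 1.9768 + 0.2569 = 10.7685 ≈ 10.769

10.769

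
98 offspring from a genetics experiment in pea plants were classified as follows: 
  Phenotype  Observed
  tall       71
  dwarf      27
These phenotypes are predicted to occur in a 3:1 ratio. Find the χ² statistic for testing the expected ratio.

The 3:1 ratio has 4 parts, so with N = 98 the expected counts are:
  tall: 98 × 3/4 = 73.5
  dwarf: 98 × 1/4 = 24.5
χ² = Σ (O − E)² / E
  tall: (71 − 73.5)² / 73.5 = 0.0850
  dwarf: (27 − 24.5)² / 24.5 = 0.2551
χ² = 0.0850 + 0.2551 = 0.3401 ≈ 0.340

0.340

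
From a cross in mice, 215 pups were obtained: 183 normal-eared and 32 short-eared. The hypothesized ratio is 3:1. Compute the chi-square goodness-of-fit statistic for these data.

11.735

Under the 3:1 hypothesis (Σ ratio = 4, N = 215):
  normal-eared: 215 × 3/4 = 161.25
  short-eared: 215 × 1/4 = 53.75
χ² = Σ (O − E)² / E
  normal-eared: (183 − 161.25)² / 161.25 = 2.9337
  short-eared: (32 − 53.75)² / 53.75 = 8.8012
χ² = 2.9337 + 8.8012 = 11.7349 ≈ 11.735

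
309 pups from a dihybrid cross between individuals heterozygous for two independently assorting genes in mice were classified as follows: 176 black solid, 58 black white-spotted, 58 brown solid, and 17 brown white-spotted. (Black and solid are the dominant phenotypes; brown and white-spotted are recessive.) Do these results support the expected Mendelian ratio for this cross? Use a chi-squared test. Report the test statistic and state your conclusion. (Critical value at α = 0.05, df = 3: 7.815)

A dihybrid F₂ with independent assortment and complete dominance at both loci gives a 9:3:3:1 phenotypic ratio.
Total ratio parts = 16. Expected numbers out of 309:
  black solid: 309 × 9/16 = 173.8125
  black white-spotted: 309 × 3/16 = 57.9375
  brown solid: 309 × 3/16 = 57.9375
  brown white-spotted: 309 × 1/16 = 19.3125
χ² = Σ (O − E)² / E
  black solid: (176 − 173.8125)² / 173.8125 = 0.0275
  black white-spotted: (58 − 57.9375)² / 57.9375 = 0.0001
  brown solid: (58 − 57.9375)² / 57.9375 = 0.0001
  brown white-spotted: (17 − 19.3125)² / 19.3125 = 0.2769
χ² = 0.0275 + 0.0001 + 0.0001 + 0.2769 = 0.3046 ≈ 0.305
Degrees of freedom = 4 − 1 = 3; critical value at α = 0.05 is 7.815.
Since 0.305 < 7.815, we fail to reject the null hypothesis — the data are consistent with the 9:3:3:1 ratio.

0.305; consistent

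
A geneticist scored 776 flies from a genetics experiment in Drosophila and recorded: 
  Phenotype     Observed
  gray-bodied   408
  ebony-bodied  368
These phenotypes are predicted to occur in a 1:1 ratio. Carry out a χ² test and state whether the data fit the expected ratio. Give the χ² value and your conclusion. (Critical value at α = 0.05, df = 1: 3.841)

2.062; consistent

Under the 1:1 hypothesis (Σ ratio = 2, N = 776):
  gray-bodied: 776 × 1/2 = 388
  ebony-bodied: 776 × 1/2 = 388
χ² = Σ (O − E)² / E
  gray-bodied: (408 − 388)² / 388 = 1.0309
  ebony-bodied: (368 − 388)² / 388 = 1.0309
χ² = 1.0309 + 1.0309 = 2.0618 ≈ 2.062
Degrees of freedom = 2 − 1 = 1; critical value at α = 0.05 is 3.841.
Since 2.062 < 3.841, we fail to reject the null hypothesis — the data are consistent with the 1:1 ratio.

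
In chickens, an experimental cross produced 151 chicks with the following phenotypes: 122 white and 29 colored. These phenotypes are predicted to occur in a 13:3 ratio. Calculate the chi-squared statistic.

0.021

Total ratio parts = 16. Expected numbers out of 151:
  white: 151 × 13/16 = 122.6875
  colored: 151 × 3/16 = 28.3125
χ² = Σ (O − E)² / E
  white: (122 − 122.6875)² / 122.6875 = 0.0039
  colored: (29 − 28.3125)² / 28.3125 = 0.0167
χ² = 0.0039 + 0.0167 = 0.0206 ≈ 0.021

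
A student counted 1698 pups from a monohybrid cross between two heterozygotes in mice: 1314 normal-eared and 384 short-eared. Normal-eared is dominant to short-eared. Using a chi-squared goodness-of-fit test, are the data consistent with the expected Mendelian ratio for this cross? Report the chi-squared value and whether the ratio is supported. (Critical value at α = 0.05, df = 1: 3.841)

For a monohybrid cross between heterozygotes with complete dominance, the expected phenotypic ratio is 3:1.
Expected counts for N = 1698 under a 3:1 ratio (total parts = 4):
  normal-eared: 1698 × 3/4 = 1273.5
  short-eared: 1698 × 1/4 = 424.5
χ² = Σ (O − E)² / E
  normal-eared: (1314 − 1273.5)² / 1273.5 = 1.2880
  short-eared: (384 − 424.5)² / 424.5 = 3.8640
χ² = 1.2880 + 3.8640 = 5.152
Degrees of freedom = 2 − 1 = 1; critical value at α = 0.05 is 3.841.
Since 5.152 > 3.841, we reject the null hypothesis — the data do not fit the 3:1 ratio.

5.152; not consistent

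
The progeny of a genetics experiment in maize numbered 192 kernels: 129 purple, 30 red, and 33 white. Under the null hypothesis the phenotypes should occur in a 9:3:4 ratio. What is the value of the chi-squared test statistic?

Expected counts for N = 192 under a 9:3:4 ratio (total parts = 16):
  purple: 192 × 9/16 = 108
  red: 192 × 3/16 = 36
  white: 192 × 4/16 = 48
χ² = Σ (O − E)² / E
  purple: (129 − 108)² / 108 = 4.0833
  red: (30 − 36)² / 36 = 1.0000
  white: (33 − 48)² / 48 = 4.6875
χ² = 4.0833 + 1.0000 + 4.6875 = 9.7708 ≈ 9.771

9.771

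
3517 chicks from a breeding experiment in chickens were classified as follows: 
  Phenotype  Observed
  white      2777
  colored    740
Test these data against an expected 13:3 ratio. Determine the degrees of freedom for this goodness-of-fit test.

A goodness-of-fit test with 2 phenotype classes has df = 2 − 1 = 1.

1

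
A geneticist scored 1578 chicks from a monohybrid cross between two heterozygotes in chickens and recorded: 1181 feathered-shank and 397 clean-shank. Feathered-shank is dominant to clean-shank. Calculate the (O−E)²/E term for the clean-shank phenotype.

For a monohybrid cross between heterozygotes with complete dominance, the expected phenotypic ratio is 3:1.
Under the 3:1 hypothesis (Σ ratio = 4, N = 1578):
  feathered-shank: 1578 × 3/4 = 1183.5
  clean-shank: 1578 × 1/4 = 394.5
Contribution of clean-shank: (397 − 394.5)² / 394.5 = 0.0158

0.016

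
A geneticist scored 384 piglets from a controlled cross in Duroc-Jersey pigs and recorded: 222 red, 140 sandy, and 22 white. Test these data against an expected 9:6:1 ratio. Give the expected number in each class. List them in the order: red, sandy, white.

Total ratio parts = 16. Expected numbers out of 384:
  red: 384 × 9/16 = 216
  sandy: 384 × 6/16 = 144
  white: 384 × 1/16 = 24

216, 144, 24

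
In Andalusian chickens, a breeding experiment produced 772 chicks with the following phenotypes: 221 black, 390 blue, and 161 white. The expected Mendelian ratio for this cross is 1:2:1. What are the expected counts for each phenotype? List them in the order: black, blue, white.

193, 386, 193

Under the 1:2:1 hypothesis (Σ ratio = 4, N = 772):
  black: 772 × 1/4 = 193
  blue: 772 × 2/4 = 386
  white: 772 × 1/4 = 193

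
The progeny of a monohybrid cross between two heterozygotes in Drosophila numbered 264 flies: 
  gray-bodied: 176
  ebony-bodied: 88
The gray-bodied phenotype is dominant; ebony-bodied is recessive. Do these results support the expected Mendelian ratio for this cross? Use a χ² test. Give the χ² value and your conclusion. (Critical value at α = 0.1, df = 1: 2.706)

For a monohybrid cross between heterozygotes with complete dominance, the expected phenotypic ratio is 3:1.
Under the 3:1 hypothesis (Σ ratio = 4, N = 264):
  gray-bodied: 264 × 3/4 = 198
  ebony-bodied: 264 × 1/4 = 66
χ² = Σ (O − E)² / E
  gray-bodied: (176 − 198)² / 198 = 2.4444
  ebony-bodied: (88 − 66)² / 66 = 7.3333
χ² = 2.4444 + 7.3333 = 9.7777 ≈ 9.778
Degrees of freedom = 2 − 1 = 1; critical value at α = 0.1 is 2.706.
Since 9.778 > 2.706, we reject the null hypothesis — the data do not fit the 3:1 ratio.

9.778; not consistent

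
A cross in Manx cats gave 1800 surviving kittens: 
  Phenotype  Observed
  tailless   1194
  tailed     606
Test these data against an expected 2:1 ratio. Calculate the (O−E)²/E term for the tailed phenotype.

0.060

Under the 2:1 hypothesis (Σ ratio = 3, N = 1800):
  tailless: 1800 × 2/3 = 1200
  tailed: 1800 × 1/3 = 600
Contribution of tailed: (606 − 600)² / 600 = 0.0600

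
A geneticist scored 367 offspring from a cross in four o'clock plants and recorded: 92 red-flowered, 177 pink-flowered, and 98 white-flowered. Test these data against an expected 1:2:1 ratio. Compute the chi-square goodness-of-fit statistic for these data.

0.657

Under the 1:2:1 hypothesis (Σ ratio = 4, N = 367):
  red-flowered: 367 × 1/4 = 91.75
  pink-flowered: 367 × 2/4 = 183.5
  white-flowered: 367 × 1/4 = 91.75
χ² = Σ (O − E)² / E
  red-flowered: (92 − 91.75)² / 91.75 = 0.0007
  pink-flowered: (177 − 183.5)² / 183.5 = 0.2302
  white-flowered: (98 − 91.75)² / 91.75 = 0.4257
χ² = 0.0007 + 0.2302 + 0.4257 = 0.6566 ≈ 0.657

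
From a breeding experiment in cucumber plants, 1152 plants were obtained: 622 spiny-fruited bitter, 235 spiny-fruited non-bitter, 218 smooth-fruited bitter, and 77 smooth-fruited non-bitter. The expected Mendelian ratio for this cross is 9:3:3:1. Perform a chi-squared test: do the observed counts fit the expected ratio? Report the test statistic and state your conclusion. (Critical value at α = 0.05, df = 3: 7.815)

3.080; consistent

The 9:3:3:1 ratio has 16 parts, so with N = 1152 the expected counts are:
  spiny-fruited bitter: 1152 × 9/16 = 648
  spiny-fruited non-bitter: 1152 × 3/16 = 216
  smooth-fruited bitter: 1152 × 3/16 = 216
  smooth-fruited non-bitter: 1152 × 1/16 = 72
χ² = Σ (O − E)² / E
  spiny-fruited bitter: (622 − 648)² / 648 = 1.0432
  spiny-fruited non-bitter: (235 − 216)² / 216 = 1.6713
  smooth-fruited bitter: (218 − 216)² / 216 = 0.0185
  smooth-fruited non-bitter: (77 − 72)² / 72 = 0.3472
χ² = 1.0432 + 1.6713 + 0.0185 + 0.3472 = 3.0802 ≈ 3.080
Degrees of freedom = 4 − 1 = 3; critical value at α = 0.05 is 7.815.
Since 3.080 < 7.815, we fail to reject the null hypothesis — the data are consistent with the 9:3:3:1 ratio.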